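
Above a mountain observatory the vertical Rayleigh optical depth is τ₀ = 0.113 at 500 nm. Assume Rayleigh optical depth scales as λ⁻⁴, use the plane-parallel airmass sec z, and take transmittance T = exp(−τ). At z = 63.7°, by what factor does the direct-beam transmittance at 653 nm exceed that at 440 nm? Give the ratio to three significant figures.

1.40

Airmass: sec 63.7° = 2.2570.
τ(653 nm) = 0.113 × (500/653)⁴ × 2.2570 = 0.113 × 0.3437 × 2.2570 = 0.0877.
τ(440 nm) = 0.113 × (500/440)⁴ × 2.2570 = 0.113 × 1.6675 × 2.2570 = 0.4253.
T(653)/T(440) = exp(τ_B − τ_A) = exp(0.3376) = 1.4016.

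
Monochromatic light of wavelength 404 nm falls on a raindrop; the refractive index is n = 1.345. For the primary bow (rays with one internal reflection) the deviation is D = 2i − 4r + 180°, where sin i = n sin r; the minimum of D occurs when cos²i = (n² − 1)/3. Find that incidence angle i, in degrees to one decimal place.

cos²i = (1.345² − 1)/3 = (1.80902 − 1)/3 = 0.26967.
cos i = 0.51930, so i = 58.715°.

58.7°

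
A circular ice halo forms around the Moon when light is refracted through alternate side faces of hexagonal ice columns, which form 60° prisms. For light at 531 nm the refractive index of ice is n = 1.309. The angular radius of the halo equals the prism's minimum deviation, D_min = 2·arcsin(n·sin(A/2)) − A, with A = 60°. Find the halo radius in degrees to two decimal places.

21.76°

n·sin(A/2) = 1.309 × sin 30° = 1.309 × 0.5000 = 0.6545.
D_min = 2·arcsin(0.6545) − 60° = 2 × 40.882° − 60° = 21.763°.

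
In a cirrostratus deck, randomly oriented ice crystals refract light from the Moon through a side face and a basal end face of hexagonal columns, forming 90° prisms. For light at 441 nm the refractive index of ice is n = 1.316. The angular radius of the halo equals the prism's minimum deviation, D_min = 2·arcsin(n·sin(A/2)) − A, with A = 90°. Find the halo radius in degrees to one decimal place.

47.0°

n·sin(A/2) = 1.316 × sin 45° = 1.316 × 0.7071 = 0.9306.
D_min = 2·arcsin(0.9306) − 90° = 2 × 68.521° − 90° = 47.042°.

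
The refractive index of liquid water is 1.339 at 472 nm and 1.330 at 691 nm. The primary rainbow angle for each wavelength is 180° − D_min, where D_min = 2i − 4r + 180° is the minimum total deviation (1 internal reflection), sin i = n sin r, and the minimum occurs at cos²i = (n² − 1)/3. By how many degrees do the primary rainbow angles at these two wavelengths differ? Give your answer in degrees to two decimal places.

At 472 nm (n = 1.339): cos²i = 0.26431 → i = 59.062°, r = 39.834°, D_min = 138.786°, rainbow angle = 41.214°.
At 691 nm (n = 1.330): cos²i = 0.25630 → i = 59.585°, r = 40.422°, D_min = 137.484°, rainbow angle = 42.516°.
Angular width = |41.214° − 42.516°| = 1.303°.

1.30°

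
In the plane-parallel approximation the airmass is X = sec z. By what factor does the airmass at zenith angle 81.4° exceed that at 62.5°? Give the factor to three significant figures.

X(81.4°)/X(62.5°) = sec 81.4° / sec 62.5° = cos 62.5° / cos 81.4° = 0.4617/0.1495 = 3.0879.

3.09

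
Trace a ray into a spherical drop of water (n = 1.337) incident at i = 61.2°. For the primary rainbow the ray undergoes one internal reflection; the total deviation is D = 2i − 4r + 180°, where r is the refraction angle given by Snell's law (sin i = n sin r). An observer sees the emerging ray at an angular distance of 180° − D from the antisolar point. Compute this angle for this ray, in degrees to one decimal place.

sin r = sin 61.2° / 1.337 = 0.8763/1.337 = 0.6554; r = 40.95°.
D = 2·61.2° − 4·40.95° + 180° = 122.40° − 163.81° + 180° = 138.59°.
Angle from antisolar point = 180° − D = 41.41°.

41.4°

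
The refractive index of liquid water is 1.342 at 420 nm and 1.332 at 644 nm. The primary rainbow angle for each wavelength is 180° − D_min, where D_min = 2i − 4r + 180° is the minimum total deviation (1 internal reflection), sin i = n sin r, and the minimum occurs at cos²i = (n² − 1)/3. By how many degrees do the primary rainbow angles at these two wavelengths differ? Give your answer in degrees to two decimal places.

At 420 nm (n = 1.342): cos²i = 0.26699 → i = 58.888°, r = 39.641°, D_min = 139.213°, rainbow angle = 40.787°.
At 644 nm (n = 1.332): cos²i = 0.25807 → i = 59.469°, r = 40.290°, D_min = 137.776°, rainbow angle = 42.224°.
Angular width = |40.787° − 42.224°| = 1.437°.

1.44°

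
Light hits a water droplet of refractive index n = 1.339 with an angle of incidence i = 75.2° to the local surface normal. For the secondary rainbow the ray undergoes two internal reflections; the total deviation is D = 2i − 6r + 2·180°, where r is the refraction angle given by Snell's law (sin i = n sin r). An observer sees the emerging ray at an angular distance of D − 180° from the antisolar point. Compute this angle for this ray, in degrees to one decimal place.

53.1°

sin r = sin 75.2° / 1.339 = 0.9668/1.339 = 0.7220; r = 46.22°.
D = 2·75.2° − 6·46.22° + 2·180° = 150.40° − 277.34° + 360° = 233.06°.
Angle from antisolar point = D − 180° = 53.06°.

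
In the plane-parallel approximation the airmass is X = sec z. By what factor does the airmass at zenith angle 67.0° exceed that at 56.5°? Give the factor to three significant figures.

1.41

X(67.0°)/X(56.5°) = sec 67.0° / sec 56.5° = cos 56.5° / cos 67.0° = 0.5519/0.3907 = 1.4126.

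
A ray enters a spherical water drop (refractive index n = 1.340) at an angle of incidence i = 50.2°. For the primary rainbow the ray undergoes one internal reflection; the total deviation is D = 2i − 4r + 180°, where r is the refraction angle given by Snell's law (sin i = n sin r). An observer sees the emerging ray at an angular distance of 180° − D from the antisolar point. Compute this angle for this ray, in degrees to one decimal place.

39.5°

sin r = sin 50.2° / 1.340 = 0.7683/1.340 = 0.5733; r = 34.98°.
D = 2·50.2° − 4·34.98° + 180° = 100.40° − 139.94° + 180° = 140.46°.
Angle from antisolar point = 180° − D = 39.54°.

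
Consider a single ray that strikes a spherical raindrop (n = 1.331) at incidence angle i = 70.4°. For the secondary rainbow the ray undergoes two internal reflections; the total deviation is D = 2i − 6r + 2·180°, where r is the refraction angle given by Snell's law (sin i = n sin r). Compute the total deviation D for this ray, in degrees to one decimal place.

sin r = sin 70.4° / 1.331 = 0.9421/1.331 = 0.7078; r = 45.05°.
D = 2·70.4° − 6·45.05° + 2·180° = 140.80° − 270.33° + 360° = 230.47°.

230.5°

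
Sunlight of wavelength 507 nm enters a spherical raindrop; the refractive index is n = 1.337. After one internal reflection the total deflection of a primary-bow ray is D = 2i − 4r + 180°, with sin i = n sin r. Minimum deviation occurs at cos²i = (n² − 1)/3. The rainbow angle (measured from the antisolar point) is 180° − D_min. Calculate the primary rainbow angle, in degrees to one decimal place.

cos²i = (1.78757 − 1)/3 = 0.26252; i = arccos(0.51237) = 59.178°.
sin r = sin 59.178°/1.337 = 0.64231; r = 39.964°.
D_min = 2·59.178° − 4·39.964° + 180° = 138.500°.
Rainbow angle = 180° − D_min = 41.500°.

41.5°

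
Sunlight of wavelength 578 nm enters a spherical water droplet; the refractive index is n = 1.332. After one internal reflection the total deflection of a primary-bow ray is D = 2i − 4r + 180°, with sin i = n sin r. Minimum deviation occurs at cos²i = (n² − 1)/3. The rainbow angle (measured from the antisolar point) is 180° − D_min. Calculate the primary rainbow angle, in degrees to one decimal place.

cos²i = (1.77422 − 1)/3 = 0.25807; i = arccos(0.50801) = 59.469°.
sin r = sin 59.469°/1.332 = 0.64666; r = 40.290°.
D_min = 2·59.469° − 4·40.290° + 180° = 137.776°.
Rainbow angle = 180° − D_min = 42.224°.

42.2°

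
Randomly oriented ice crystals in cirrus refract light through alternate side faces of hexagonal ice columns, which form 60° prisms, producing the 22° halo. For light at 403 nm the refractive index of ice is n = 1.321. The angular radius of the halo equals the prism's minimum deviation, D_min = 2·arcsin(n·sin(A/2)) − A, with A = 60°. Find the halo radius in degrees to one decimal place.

n·sin(A/2) = 1.321 × sin 30° = 1.321 × 0.5000 = 0.6605.
D_min = 2·arcsin(0.6605) − 60° = 2 × 41.338° − 60° = 22.676°.

22.7°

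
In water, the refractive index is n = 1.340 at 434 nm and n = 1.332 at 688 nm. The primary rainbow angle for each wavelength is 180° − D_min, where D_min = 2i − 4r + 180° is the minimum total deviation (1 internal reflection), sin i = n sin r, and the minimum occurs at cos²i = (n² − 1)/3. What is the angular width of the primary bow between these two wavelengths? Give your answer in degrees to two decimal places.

At 434 nm (n = 1.340): cos²i = 0.26520 → i = 59.004°, r = 39.770°, D_min = 138.929°, rainbow angle = 41.071°.
At 688 nm (n = 1.332): cos²i = 0.25807 → i = 59.469°, r = 40.290°, D_min = 137.776°, rainbow angle = 42.224°.
Angular width = |41.071° − 42.224°| = 1.153°.

1.15°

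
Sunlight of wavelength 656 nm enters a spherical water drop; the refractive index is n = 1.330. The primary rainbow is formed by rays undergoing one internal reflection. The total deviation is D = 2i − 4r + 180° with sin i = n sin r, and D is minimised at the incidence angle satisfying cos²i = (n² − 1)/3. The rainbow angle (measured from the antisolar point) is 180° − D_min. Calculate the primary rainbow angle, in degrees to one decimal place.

cos²i = (1.76890 − 1)/3 = 0.25630; i = arccos(0.50626) = 59.585°.
sin r = sin 59.585°/1.330 = 0.64841; r = 40.422°.
D_min = 2·59.585° − 4·40.422° + 180° = 137.484°.
Rainbow angle = 180° − D_min = 42.516°.

42.5°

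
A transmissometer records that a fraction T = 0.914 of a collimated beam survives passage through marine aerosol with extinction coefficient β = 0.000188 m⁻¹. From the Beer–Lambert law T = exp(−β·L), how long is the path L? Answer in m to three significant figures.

478 m

Beer–Lambert: T = exp(−βL) ⇒ L = −ln(T)/β = −ln(0.914)/0.000188 = 0.0899/0.000188 = 478.3 m.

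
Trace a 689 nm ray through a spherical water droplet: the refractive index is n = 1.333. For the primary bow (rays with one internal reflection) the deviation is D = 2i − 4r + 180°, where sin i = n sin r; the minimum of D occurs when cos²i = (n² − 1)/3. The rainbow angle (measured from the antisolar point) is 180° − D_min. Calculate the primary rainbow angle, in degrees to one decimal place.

42.1°

cos²i = (1.77689 − 1)/3 = 0.25896; i = arccos(0.50888) = 59.410°.
sin r = sin 59.410°/1.333 = 0.64579; r = 40.225°.
D_min = 2·59.410° − 4·40.225° + 180° = 137.922°.
Rainbow angle = 180° − D_min = 42.078°.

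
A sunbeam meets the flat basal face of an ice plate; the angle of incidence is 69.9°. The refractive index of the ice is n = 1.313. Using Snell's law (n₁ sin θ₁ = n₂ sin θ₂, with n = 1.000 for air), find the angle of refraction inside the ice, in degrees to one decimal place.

45.7°

Snell: sin θ_r = sin θ_i / n = sin 69.9° / 1.313 = 0.9391 / 1.313 = 0.7152.
θ_r = arcsin(0.7152) = 45.66°.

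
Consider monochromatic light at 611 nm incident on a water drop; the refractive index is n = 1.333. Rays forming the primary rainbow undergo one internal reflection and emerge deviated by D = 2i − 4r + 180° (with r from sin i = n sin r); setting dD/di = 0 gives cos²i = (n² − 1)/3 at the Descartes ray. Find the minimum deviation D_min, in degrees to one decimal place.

cos²i = (1.77689 − 1)/3 = 0.25896; i = arccos(0.50888) = 59.410°.
sin r = sin 59.410°/1.333 = 0.64579; r = 40.225°.
D_min = 2·59.410° − 4·40.225° + 180° = 137.922°.

137.9°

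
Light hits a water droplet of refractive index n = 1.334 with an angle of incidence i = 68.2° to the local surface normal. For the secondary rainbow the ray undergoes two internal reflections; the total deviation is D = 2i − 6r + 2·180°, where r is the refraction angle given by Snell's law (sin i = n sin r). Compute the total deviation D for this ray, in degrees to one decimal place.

231.8°

sin r = sin 68.2° / 1.334 = 0.9285/1.334 = 0.6960; r = 44.11°.
D = 2·68.2° − 6·44.11° + 2·180° = 136.40° − 264.65° + 360° = 231.75°.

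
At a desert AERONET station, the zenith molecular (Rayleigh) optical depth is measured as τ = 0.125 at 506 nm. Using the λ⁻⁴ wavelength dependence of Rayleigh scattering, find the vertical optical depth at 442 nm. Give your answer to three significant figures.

τ(442 nm) = τ(506 nm) × (506/442)⁴ = 0.125 × (1.1448)⁴ = 0.125 × 1.7176 = 0.2147.

0.215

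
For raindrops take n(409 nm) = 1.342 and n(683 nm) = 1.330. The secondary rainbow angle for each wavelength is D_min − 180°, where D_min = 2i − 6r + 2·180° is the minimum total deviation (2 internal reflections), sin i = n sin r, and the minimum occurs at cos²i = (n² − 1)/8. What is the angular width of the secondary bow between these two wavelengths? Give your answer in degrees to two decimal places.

At 409 nm (n = 1.342): cos²i = 0.10012 → i = 71.554°, r = 44.981°, D_min = 233.222°, rainbow angle = 53.222°.
At 683 nm (n = 1.330): cos²i = 0.09611 → i = 71.940°, r = 45.630°, D_min = 230.101°, rainbow angle = 50.101°.
Angular width = |53.222° − 50.101°| = 3.121°.

3.12°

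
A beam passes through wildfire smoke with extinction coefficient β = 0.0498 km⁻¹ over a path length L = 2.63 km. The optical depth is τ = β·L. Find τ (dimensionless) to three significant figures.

0.131

τ = β·L = 0.0498 × 2.63 = 0.1310.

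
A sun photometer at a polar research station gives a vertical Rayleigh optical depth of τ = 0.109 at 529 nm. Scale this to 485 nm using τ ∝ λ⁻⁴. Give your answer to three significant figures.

0.154

τ(485 nm) = τ(529 nm) × (529/485)⁴ = 0.109 × (1.0907)⁴ = 0.109 × 1.4153 = 0.1543.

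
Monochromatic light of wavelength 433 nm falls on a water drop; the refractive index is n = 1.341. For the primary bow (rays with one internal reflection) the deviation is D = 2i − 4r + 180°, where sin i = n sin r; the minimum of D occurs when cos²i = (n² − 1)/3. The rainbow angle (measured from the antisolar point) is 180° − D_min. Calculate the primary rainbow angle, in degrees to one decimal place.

cos²i = (1.79828 − 1)/3 = 0.26609; i = arccos(0.51584) = 58.946°.
sin r = sin 58.946°/1.341 = 0.63884; r = 39.705°.
D_min = 2·58.946° − 4·39.705° + 180° = 139.071°.
Rainbow angle = 180° − D_min = 40.929°.

40.9°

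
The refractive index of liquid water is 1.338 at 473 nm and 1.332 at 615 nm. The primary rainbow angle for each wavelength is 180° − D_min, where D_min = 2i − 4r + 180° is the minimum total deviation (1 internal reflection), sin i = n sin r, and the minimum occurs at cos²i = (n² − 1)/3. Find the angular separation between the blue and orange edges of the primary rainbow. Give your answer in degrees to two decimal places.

At 473 nm (n = 1.338): cos²i = 0.26341 → i = 59.120°, r = 39.899°, D_min = 138.643°, rainbow angle = 41.357°.
At 615 nm (n = 1.332): cos²i = 0.25807 → i = 59.469°, r = 40.290°, D_min = 137.776°, rainbow angle = 42.224°.
Angular width = |41.357° − 42.224°| = 0.867°.

0.87°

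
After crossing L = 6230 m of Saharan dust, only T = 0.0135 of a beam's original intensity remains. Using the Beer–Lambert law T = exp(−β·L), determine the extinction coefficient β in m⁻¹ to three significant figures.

0.000691 m⁻¹

Beer–Lambert: T = exp(−βL) ⇒ β = −ln(T)/L = −ln(0.0135)/6230 = 4.3051/6230 = 0.000691 m⁻¹.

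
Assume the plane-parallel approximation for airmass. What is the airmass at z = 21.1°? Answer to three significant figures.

1.07

X = sec z = 1/cos 21.1° = 1/0.9330 = 1.0719.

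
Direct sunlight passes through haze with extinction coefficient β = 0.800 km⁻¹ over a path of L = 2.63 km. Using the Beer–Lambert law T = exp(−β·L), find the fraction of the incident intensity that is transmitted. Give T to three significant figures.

0.122

τ = β·L = 0.800 × 2.63 = 2.1040.
T = exp(−2.1040) = 0.1220.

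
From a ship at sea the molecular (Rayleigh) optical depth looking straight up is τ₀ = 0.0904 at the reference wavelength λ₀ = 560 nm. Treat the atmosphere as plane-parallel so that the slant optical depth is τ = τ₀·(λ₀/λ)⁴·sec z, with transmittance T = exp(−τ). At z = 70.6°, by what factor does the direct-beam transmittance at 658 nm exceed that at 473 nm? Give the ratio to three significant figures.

1.48

Airmass: sec 70.6° = 3.0106.
τ(658 nm) = 0.0904 × (560/658)⁴ × 3.0106 = 0.0904 × 0.5246 × 3.0106 = 0.1428.
τ(473 nm) = 0.0904 × (560/473)⁴ × 3.0106 = 0.0904 × 1.9648 × 3.0106 = 0.5347.
T(658)/T(473) = exp(τ_B − τ_A) = exp(0.3919) = 1.4798.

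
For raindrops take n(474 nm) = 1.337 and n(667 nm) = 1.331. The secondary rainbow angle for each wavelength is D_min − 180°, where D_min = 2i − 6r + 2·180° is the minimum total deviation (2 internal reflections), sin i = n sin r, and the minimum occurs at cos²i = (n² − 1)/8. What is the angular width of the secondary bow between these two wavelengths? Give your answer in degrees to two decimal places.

1.57°

At 474 nm (n = 1.337): cos²i = 0.09845 → i = 71.714°, r = 45.249°, D_min = 231.934°, rainbow angle = 51.934°.
At 667 nm (n = 1.331): cos²i = 0.09645 → i = 71.907°, r = 45.575°, D_min = 230.365°, rainbow angle = 50.365°.
Angular width = |51.934° − 50.365°| = 1.569°.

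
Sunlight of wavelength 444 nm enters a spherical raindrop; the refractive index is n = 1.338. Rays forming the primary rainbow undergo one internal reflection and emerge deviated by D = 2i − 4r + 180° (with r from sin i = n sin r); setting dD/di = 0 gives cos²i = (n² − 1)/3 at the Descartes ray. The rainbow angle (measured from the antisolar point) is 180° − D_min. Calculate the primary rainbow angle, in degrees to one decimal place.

41.4°

cos²i = (1.79024 − 1)/3 = 0.26341; i = arccos(0.51324) = 59.120°.
sin r = sin 59.120°/1.338 = 0.64144; r = 39.899°.
D_min = 2·59.120° − 4·39.899° + 180° = 138.643°.
Rainbow angle = 180° − D_min = 41.357°.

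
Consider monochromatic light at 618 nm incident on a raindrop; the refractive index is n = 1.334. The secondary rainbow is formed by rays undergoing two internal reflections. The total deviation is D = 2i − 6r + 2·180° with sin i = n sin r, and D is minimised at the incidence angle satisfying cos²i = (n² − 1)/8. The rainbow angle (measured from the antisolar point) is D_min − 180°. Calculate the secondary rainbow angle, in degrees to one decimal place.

51.2°

cos²i = (1.77956 − 1)/8 = 0.09744; i = arccos(0.31216) = 71.810°.
sin r = sin 71.810°/1.334 = 0.71217; r = 45.411°.
D_min = 2·71.810° − 6·45.411° + 360° = 231.153°.
Rainbow angle = D_min − 180° = 51.153°.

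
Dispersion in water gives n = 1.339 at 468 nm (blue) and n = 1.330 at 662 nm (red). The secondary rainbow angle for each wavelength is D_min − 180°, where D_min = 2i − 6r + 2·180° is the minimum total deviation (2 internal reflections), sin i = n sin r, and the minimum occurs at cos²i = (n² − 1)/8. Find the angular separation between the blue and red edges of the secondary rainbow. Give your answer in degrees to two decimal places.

2.35°

At 468 nm (n = 1.339): cos²i = 0.09912 → i = 71.650°, r = 45.141°, D_min = 232.451°, rainbow angle = 52.451°.
At 662 nm (n = 1.330): cos²i = 0.09611 → i = 71.940°, r = 45.630°, D_min = 230.101°, rainbow angle = 50.101°.
Angular width = |52.451° − 50.101°| = 2.350°.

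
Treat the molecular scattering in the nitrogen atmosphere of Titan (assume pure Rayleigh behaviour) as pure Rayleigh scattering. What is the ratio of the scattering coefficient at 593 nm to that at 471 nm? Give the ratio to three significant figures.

0.398

Rayleigh scattering ∝ λ⁻⁴, so the ratio of coefficients is the inverse fourth power of the wavelength ratio.
σ(593)/σ(471) = (471/593)⁴ = (0.7943)⁴ = 0.398.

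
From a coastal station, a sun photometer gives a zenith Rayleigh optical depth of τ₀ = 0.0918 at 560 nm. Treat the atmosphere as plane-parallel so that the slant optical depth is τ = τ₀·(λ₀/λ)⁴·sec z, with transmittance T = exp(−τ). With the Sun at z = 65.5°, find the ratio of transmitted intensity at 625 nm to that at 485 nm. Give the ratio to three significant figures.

Airmass: sec 65.5° = 2.4114.
τ(625 nm) = 0.0918 × (560/625)⁴ × 2.4114 = 0.0918 × 0.6445 × 2.4114 = 0.1427.
τ(485 nm) = 0.0918 × (560/485)⁴ × 2.4114 = 0.0918 × 1.7774 × 2.4114 = 0.3935.
T(625)/T(485) = exp(τ_B − τ_A) = exp(0.2508) = 1.2850.

1.29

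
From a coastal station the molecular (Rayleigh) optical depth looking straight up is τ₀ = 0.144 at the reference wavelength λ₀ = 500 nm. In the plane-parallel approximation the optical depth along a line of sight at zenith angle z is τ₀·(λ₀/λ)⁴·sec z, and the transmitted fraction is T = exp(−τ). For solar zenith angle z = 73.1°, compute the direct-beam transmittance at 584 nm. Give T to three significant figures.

0.766

sec 73.1° = 3.4399.
τ = 0.144 × (500/584)⁴ × 3.4399 = 0.144 × 0.5373 × 3.4399 = 0.2662.
T = exp(−0.2662) = 0.7663.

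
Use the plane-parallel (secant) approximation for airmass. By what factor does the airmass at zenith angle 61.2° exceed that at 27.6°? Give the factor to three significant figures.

X(61.2°)/X(27.6°) = sec 61.2° / sec 27.6° = cos 27.6° / cos 61.2° = 0.8862/0.4818 = 1.8395.

1.84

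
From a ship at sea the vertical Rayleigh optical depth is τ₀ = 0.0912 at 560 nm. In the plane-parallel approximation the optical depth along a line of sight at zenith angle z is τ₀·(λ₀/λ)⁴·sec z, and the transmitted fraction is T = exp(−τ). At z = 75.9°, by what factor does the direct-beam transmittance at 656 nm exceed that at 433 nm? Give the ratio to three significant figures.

2.34

Airmass: sec 75.9° = 4.1048.
τ(656 nm) = 0.0912 × (560/656)⁴ × 4.1048 = 0.0912 × 0.5311 × 4.1048 = 0.1988.
τ(433 nm) = 0.0912 × (560/433)⁴ × 4.1048 = 0.0912 × 2.7977 × 4.1048 = 1.0473.
T(656)/T(433) = exp(τ_B − τ_A) = exp(0.8485) = 2.3362.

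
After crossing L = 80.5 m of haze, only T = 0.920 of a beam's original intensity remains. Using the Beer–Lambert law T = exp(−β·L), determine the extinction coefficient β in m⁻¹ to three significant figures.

Beer–Lambert: T = exp(−βL) ⇒ β = −ln(T)/L = −ln(0.920)/80.5 = 0.0834/80.5 = 0.001036 m⁻¹.

0.00104 m⁻¹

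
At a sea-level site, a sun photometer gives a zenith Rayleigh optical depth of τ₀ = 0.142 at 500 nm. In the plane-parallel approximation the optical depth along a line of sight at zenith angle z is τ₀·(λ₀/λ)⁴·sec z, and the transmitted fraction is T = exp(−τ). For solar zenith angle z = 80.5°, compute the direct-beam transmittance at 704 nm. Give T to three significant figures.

0.803

sec 80.5° = 6.0589.
τ = 0.142 × (500/704)⁴ × 6.0589 = 0.142 × 0.2544 × 6.0589 = 0.2189.
T = exp(−0.2189) = 0.8034.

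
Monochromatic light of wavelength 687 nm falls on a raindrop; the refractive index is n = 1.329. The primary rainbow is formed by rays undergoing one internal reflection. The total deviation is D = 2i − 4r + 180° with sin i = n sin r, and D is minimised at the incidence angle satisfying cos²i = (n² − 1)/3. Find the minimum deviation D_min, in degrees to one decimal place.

137.3°

cos²i = (1.76624 − 1)/3 = 0.25541; i = arccos(0.50538) = 59.643°.
sin r = sin 59.643°/1.329 = 0.64928; r = 40.487°.
D_min = 2·59.643° − 4·40.487° + 180° = 137.337°.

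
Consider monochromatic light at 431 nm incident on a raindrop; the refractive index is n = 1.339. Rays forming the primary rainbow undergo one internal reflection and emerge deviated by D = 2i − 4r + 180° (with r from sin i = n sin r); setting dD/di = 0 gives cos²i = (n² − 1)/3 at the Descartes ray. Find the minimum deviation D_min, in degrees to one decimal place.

cos²i = (1.79292 − 1)/3 = 0.26431; i = arccos(0.51411) = 59.062°.
sin r = sin 59.062°/1.339 = 0.64057; r = 39.834°.
D_min = 2·59.062° − 4·39.834° + 180° = 138.786°.

138.8°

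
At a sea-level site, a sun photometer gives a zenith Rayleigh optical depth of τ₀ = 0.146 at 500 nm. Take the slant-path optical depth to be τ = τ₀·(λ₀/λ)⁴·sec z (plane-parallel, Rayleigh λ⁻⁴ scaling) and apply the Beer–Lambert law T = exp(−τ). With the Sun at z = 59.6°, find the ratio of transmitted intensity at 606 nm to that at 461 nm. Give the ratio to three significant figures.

1.30

Airmass: sec 59.6° = 1.9762.
τ(606 nm) = 0.146 × (500/606)⁴ × 1.9762 = 0.146 × 0.4634 × 1.9762 = 0.1337.
τ(461 nm) = 0.146 × (500/461)⁴ × 1.9762 = 0.146 × 1.3838 × 1.9762 = 0.3993.
T(606)/T(461) = exp(τ_B − τ_A) = exp(0.2655) = 1.3041.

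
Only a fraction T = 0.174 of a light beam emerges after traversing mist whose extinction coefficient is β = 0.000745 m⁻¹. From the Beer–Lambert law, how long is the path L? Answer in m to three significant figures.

Beer–Lambert: T = exp(−βL) ⇒ L = −ln(T)/β = −ln(0.174)/0.000745 = 1.7487/0.000745 = 2347 m.

2350 m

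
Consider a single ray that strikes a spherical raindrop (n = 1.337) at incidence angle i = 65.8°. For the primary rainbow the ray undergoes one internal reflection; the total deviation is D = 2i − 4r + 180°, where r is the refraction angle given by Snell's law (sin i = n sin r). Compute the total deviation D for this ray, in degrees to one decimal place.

139.5°

sin r = sin 65.8° / 1.337 = 0.9121/1.337 = 0.6822; r = 43.02°.
D = 2·65.8° − 4·43.02° + 180° = 131.60° − 172.07° + 180° = 139.53°.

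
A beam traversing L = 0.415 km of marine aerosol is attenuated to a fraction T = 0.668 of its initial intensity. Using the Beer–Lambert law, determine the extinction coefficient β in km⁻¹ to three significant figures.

Beer–Lambert: T = exp(−βL) ⇒ β = −ln(T)/L = −ln(0.668)/0.415 = 0.4035/0.415 = 0.9722 km⁻¹.

0.972 km⁻¹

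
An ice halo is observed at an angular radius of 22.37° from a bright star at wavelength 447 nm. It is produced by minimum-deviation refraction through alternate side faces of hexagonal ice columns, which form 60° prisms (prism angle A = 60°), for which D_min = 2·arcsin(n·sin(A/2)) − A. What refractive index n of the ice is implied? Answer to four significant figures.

Rearranging: n = sin((D_min + A)/2) / sin(A/2).
(D_min + A)/2 = (22.37° + 60°)/2 = 41.185°.
n = sin 41.185° / sin 30° = 0.6585 / 0.5000 = 1.3170.

1.317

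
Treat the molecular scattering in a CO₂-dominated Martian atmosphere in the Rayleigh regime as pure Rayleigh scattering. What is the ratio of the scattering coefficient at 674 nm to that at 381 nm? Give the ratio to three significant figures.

0.102

Rayleigh scattering ∝ λ⁻⁴, so the ratio of coefficients is the inverse fourth power of the wavelength ratio.
σ(674)/σ(381) = (381/674)⁴ = (0.5653)⁴ = 0.1021.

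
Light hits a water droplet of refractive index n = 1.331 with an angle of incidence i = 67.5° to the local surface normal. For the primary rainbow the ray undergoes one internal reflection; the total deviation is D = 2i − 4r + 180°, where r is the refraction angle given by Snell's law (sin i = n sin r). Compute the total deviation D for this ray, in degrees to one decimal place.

sin r = sin 67.5° / 1.331 = 0.9239/1.331 = 0.6941; r = 43.96°.
D = 2·67.5° − 4·43.96° + 180° = 135.00° − 175.83° + 180° = 139.17°.

139.2°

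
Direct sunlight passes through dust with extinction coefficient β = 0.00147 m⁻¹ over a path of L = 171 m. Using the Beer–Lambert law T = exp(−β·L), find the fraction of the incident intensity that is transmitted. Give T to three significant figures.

τ = β·L = 0.00147 × 171 = 0.2514.
T = exp(−0.2514) = 0.7777.

0.778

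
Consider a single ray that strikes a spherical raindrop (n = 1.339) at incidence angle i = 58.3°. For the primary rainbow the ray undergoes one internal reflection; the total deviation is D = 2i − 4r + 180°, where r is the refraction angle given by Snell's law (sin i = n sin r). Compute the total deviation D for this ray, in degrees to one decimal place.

138.8°

sin r = sin 58.3° / 1.339 = 0.8508/1.339 = 0.6354; r = 39.45°.
D = 2·58.3° − 4·39.45° + 180° = 116.60° − 157.80° + 180° = 138.80°.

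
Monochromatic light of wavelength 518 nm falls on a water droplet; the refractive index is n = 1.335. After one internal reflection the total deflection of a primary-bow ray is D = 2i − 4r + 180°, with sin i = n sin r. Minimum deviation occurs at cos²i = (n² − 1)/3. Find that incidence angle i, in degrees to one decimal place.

59.3°

cos²i = (1.335² − 1)/3 = (1.78222 − 1)/3 = 0.26074.
cos i = 0.51063, so i = 59.294°.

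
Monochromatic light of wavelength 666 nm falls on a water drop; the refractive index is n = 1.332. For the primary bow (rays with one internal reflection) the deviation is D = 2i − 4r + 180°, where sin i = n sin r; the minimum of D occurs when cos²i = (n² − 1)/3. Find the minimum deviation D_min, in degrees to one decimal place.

137.8°

cos²i = (1.77422 − 1)/3 = 0.25807; i = arccos(0.50801) = 59.469°.
sin r = sin 59.469°/1.332 = 0.64666; r = 40.290°.
D_min = 2·59.469° − 4·40.290° + 180° = 137.776°.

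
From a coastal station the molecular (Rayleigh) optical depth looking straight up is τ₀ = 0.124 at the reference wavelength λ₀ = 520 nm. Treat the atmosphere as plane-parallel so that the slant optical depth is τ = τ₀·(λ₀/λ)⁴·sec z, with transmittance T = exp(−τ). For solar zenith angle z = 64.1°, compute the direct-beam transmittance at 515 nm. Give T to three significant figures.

0.744

sec 64.1° = 2.2894.
τ = 0.124 × (520/515)⁴ × 2.2894 = 0.124 × 1.0394 × 2.2894 = 0.2951.
T = exp(−0.2951) = 0.7445.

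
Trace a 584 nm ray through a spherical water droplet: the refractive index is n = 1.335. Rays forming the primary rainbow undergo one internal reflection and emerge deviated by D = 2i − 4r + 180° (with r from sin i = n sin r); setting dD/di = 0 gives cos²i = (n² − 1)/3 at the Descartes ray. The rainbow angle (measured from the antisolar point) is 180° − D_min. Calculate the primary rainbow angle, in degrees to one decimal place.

cos²i = (1.78222 − 1)/3 = 0.26074; i = arccos(0.51063) = 59.294°.
sin r = sin 59.294°/1.335 = 0.64405; r = 40.094°.
D_min = 2·59.294° − 4·40.094° + 180° = 138.212°.
Rainbow angle = 180° − D_min = 41.788°.

41.8°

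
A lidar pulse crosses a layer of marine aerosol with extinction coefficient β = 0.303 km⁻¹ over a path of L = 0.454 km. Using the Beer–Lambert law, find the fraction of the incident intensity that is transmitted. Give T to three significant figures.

0.871

τ = β·L = 0.303 × 0.454 = 0.1376.
T = exp(−0.1376) = 0.8715.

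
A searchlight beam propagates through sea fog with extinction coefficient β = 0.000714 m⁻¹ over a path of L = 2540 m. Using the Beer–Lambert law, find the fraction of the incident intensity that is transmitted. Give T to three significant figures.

0.163

τ = β·L = 0.000714 × 2540 = 1.8136.
T = exp(−1.8136) = 0.1631.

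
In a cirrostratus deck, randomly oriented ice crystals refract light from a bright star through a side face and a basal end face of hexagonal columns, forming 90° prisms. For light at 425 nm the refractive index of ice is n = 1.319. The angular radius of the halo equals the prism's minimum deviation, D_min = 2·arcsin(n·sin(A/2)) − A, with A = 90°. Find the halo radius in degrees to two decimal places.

n·sin(A/2) = 1.319 × sin 45° = 1.319 × 0.7071 = 0.9327.
D_min = 2·arcsin(0.9327) − 90° = 2 × 68.856° − 90° = 47.711°.

47.71°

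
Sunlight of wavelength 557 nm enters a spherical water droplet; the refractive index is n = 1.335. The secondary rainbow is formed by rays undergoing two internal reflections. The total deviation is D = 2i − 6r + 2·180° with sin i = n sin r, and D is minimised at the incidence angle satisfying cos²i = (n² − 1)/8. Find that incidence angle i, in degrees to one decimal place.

cos²i = (1.335² − 1)/8 = (1.78222 − 1)/8 = 0.09778.
cos i = 0.31269, so i = 71.778°.

71.8°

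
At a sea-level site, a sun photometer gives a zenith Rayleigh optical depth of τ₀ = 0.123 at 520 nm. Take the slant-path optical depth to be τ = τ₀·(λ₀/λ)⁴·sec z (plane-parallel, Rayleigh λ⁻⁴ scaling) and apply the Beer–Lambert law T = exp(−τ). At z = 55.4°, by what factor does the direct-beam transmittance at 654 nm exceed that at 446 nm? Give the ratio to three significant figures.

1.37

Airmass: sec 55.4° = 1.7610.
τ(654 nm) = 0.123 × (520/654)⁴ × 1.7610 = 0.123 × 0.3997 × 1.7610 = 0.0866.
τ(446 nm) = 0.123 × (520/446)⁴ × 1.7610 = 0.123 × 1.8479 × 1.7610 = 0.4003.
T(654)/T(446) = exp(τ_B − τ_A) = exp(0.3137) = 1.3685.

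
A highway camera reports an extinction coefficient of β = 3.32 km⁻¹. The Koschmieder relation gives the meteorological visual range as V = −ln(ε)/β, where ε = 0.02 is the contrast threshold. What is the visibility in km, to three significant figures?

V = −ln(0.02) / 3.32 = 3.912 / 3.32 = 1.1783 km.

1.18 km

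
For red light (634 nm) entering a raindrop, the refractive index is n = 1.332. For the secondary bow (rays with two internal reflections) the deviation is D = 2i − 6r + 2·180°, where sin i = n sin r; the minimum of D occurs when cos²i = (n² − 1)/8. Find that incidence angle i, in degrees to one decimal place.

71.9°

cos²i = (1.332² − 1)/8 = (1.77422 − 1)/8 = 0.09678.
cos i = 0.31109, so i = 71.875°.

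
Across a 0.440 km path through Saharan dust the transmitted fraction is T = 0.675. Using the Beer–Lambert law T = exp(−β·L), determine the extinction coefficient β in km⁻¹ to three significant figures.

Beer–Lambert: T = exp(−βL) ⇒ β = −ln(T)/L = −ln(0.675)/0.440 = 0.3930/0.440 = 0.8933 km⁻¹.

0.893 km⁻¹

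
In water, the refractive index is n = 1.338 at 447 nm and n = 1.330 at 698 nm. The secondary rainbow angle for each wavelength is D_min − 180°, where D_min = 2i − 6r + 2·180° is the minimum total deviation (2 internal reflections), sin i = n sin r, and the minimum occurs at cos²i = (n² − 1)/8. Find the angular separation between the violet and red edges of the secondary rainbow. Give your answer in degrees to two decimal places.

At 447 nm (n = 1.338): cos²i = 0.09878 → i = 71.682°, r = 45.195°, D_min = 232.193°, rainbow angle = 52.193°.
At 698 nm (n = 1.330): cos²i = 0.09611 → i = 71.940°, r = 45.630°, D_min = 230.101°, rainbow angle = 50.101°.
Angular width = |52.193° − 50.101°| = 2.092°.

2.09°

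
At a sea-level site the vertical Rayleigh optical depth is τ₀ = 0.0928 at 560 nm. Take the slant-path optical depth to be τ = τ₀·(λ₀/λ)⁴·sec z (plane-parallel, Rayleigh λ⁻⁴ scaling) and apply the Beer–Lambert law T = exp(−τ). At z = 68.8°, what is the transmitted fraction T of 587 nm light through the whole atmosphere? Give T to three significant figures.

sec 68.8° = 2.7653.
τ = 0.0928 × (560/587)⁴ × 2.7653 = 0.0928 × 0.8283 × 2.7653 = 0.2126.
T = exp(−0.2126) = 0.8085.

0.809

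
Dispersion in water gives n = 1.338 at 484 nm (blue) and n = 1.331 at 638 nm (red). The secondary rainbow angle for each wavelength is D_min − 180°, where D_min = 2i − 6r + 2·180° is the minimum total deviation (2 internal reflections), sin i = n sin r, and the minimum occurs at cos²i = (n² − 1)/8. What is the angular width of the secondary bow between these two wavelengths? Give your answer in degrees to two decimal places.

At 484 nm (n = 1.338): cos²i = 0.09878 → i = 71.682°, r = 45.195°, D_min = 232.193°, rainbow angle = 52.193°.
At 638 nm (n = 1.331): cos²i = 0.09645 → i = 71.907°, r = 45.575°, D_min = 230.365°, rainbow angle = 50.365°.
Angular width = |52.193° − 50.365°| = 1.828°.

1.83°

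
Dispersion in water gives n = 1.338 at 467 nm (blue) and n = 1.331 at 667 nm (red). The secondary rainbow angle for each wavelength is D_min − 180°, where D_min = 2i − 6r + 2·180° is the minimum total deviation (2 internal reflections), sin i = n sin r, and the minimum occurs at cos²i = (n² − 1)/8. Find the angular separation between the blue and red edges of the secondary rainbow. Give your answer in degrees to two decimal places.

1.83°

At 467 nm (n = 1.338): cos²i = 0.09878 → i = 71.682°, r = 45.195°, D_min = 232.193°, rainbow angle = 52.193°.
At 667 nm (n = 1.331): cos²i = 0.09645 → i = 71.907°, r = 45.575°, D_min = 230.365°, rainbow angle = 50.365°.
Angular width = |52.193° − 50.365°| = 1.828°.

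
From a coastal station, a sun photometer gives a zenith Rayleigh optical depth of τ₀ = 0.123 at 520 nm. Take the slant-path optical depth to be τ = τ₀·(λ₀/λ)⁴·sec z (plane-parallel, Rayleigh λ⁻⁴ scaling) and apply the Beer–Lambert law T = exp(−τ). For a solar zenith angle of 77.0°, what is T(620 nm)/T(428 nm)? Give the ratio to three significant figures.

Airmass: sec 77.0° = 4.4454.
τ(620 nm) = 0.123 × (520/620)⁴ × 4.4454 = 0.123 × 0.4948 × 4.4454 = 0.2706.
τ(428 nm) = 0.123 × (520/428)⁴ × 4.4454 = 0.123 × 2.1789 × 4.4454 = 1.1914.
T(620)/T(428) = exp(τ_B − τ_A) = exp(0.9208) = 2.5114.

2.51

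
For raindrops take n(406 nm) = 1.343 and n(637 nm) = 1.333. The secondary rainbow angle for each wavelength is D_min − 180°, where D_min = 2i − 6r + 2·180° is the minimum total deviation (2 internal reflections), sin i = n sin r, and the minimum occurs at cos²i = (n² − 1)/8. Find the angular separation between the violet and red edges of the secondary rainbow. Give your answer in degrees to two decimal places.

2.59°

At 406 nm (n = 1.343): cos²i = 0.10046 → i = 71.522°, r = 44.928°, D_min = 233.478°, rainbow angle = 53.478°.
At 637 nm (n = 1.333): cos²i = 0.09711 → i = 71.843°, r = 45.466°, D_min = 230.891°, rainbow angle = 50.891°.
Angular width = |53.478° − 50.891°| = 2.587°.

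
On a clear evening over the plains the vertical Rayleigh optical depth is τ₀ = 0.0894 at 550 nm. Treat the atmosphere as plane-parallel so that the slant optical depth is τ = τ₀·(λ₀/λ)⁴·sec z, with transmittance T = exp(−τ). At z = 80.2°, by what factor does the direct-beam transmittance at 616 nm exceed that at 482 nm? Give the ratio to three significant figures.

1.74

Airmass: sec 80.2° = 5.8751.
τ(616 nm) = 0.0894 × (550/616)⁴ × 5.8751 = 0.0894 × 0.6355 × 5.8751 = 0.3338.
τ(482 nm) = 0.0894 × (550/482)⁴ × 5.8751 = 0.0894 × 1.6954 × 5.8751 = 0.8905.
T(616)/T(482) = exp(τ_B − τ_A) = exp(0.5567) = 1.7448.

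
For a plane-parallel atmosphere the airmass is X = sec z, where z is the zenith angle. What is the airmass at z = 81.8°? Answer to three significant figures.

X = sec z = 1/cos 81.8° = 1/0.1426 = 7.0112.

7.01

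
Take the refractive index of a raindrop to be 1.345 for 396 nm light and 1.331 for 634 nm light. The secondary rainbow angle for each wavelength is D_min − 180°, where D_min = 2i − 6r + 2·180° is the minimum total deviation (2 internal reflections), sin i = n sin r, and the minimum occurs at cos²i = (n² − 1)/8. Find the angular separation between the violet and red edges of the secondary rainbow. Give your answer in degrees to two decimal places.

At 396 nm (n = 1.345): cos²i = 0.10113 → i = 71.458°, r = 44.821°, D_min = 233.987°, rainbow angle = 53.987°.
At 634 nm (n = 1.331): cos²i = 0.09645 → i = 71.907°, r = 45.575°, D_min = 230.365°, rainbow angle = 50.365°.
Angular width = |53.987° − 50.365°| = 3.622°.

3.62°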